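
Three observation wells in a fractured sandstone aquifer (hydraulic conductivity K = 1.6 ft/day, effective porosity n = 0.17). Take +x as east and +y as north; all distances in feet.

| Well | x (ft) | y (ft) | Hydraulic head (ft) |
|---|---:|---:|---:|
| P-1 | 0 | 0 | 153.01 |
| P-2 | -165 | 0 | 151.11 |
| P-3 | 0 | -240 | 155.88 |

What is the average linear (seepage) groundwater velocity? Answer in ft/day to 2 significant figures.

∂h/∂x = (151.11 − 153.01) / (-165 − 0) = +0.01152
∂h/∂y = (155.88 − 153.01) / (-240 − 0) = -0.01196
|∇h| = √(0.01152² + -0.01196²) = 0.01661
Seepage velocity v = K·i/n = 1.6 × 0.01661 / 0.17 = 0.1563 ft/day.

0.16 ft/day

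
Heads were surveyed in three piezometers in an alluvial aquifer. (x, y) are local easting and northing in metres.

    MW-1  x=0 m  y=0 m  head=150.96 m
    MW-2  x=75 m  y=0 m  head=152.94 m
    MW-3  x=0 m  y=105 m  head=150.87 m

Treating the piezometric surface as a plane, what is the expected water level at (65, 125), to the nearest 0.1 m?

152.6 m

∂h/∂x = (152.94 − 150.96) / (75 − 0) = +0.02640
∂h/∂y = (150.87 − 150.96) / (105 − 0) = -0.0008571
h(65, 125) = 150.96 + (+0.02640)·(65) + (-0.0008571)·(125) = 150.96 +1.716 -0.107 = 152.569 m.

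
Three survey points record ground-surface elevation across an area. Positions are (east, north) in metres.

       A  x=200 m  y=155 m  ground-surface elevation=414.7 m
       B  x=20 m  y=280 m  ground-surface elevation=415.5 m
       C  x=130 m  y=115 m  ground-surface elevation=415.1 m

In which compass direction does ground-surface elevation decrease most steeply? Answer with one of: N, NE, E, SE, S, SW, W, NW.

Differences from A: to B (Δx, Δy, Δh) = (-180, 125, +0.8); to C = (-70, -40, +0.4).
Solve a·Δx + b·Δy = Δz: det = (-180)·(-40) − (-70)·125 = 15950.
∂z/∂x = [(+0.8)·(-40) − (+0.4)·125] / 15950 = -0.005141
∂z/∂y = [(-180)·(+0.4) − (-70)·(+0.8)] / 15950 = -0.001003
Steepest decrease is along −∇f = (+0.005141 E, +0.001003 N) → east.

E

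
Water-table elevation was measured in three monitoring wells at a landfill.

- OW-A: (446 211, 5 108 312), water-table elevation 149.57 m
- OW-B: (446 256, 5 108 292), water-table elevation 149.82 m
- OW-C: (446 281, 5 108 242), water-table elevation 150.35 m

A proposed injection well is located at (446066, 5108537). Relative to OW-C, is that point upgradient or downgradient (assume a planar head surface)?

Differences from OW-A: to OW-B (Δx, Δy, Δh) = (45, -20, +0.25); to OW-C = (70, -70, +0.78).
Determinant of the coordinate differences = 45·(-70) − 70·(-20) = -1750.
∂h/∂x = [(+0.25)·(-70) − (+0.78)·(-20)] / -1750 = +0.001086
∂h/∂y = [45·(+0.78) − 70·(+0.25)] / -1750 = -0.01006
Head at (446066, 5108537) = 149.57 + (+0.001086)·(-145) + (-0.01006)·(225) = 147.15 m.
That is lower than the 150.35 m at OW-C, so the point is downgradient.

downgradient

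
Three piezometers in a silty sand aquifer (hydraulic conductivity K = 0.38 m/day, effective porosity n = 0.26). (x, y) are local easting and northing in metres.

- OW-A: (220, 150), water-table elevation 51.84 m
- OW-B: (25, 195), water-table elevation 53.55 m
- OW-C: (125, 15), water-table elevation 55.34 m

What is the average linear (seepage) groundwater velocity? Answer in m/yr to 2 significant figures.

11 m/yr

Taking OW-A as reference: OW-B−OW-A = (-195, 45, +1.71); OW-C−OW-A = (-95, -135, +3.50).
Determinant of the coordinate differences = (-195)·(-135) − (-95)·45 = 30600.
∂h/∂x = [(+1.71)·(-135) − (+3.50)·45] / 30600 = -0.01269
∂h/∂y = [(-195)·(+3.50) − (-95)·(+1.71)] / 30600 = -0.01700
|∇h| = √(-0.01269² + -0.01700²) = 0.02121
Seepage velocity v = K·i/n = 0.38 × 0.02121 / 0.26 = 0.031 m/day = 11.32 m/yr.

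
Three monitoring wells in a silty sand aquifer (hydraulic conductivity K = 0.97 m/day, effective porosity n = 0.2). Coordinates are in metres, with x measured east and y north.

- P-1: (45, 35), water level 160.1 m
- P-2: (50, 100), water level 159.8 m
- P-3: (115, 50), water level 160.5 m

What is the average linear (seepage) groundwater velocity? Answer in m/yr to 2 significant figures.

15 m/yr

Three-point gradient (reference P-1): Δ to P-2 = (5, 65, -0.3), Δ to P-3 = (70, 15, +0.4).
∂h/∂x = +0.006816, ∂h/∂y = -0.005140 (det = -4475).
|∇h| = √(0.006816² + -0.005140²) = 0.008537
Seepage velocity v = K·i/n = 0.97 × 0.008537 / 0.2 = 0.0414 m/day = 15.12 m/yr.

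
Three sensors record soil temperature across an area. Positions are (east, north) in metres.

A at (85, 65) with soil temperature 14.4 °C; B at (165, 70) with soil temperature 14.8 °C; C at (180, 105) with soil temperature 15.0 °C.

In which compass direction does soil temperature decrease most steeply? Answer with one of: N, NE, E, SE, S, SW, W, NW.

Differences from A: to B (Δx, Δy, Δh) = (80, 5, +0.4); to C = (95, 40, +0.6).
Solve a·Δx + b·Δy = ΔT: det = 80·40 − 95·5 = 2725.
∂T/∂x = [(+0.4)·40 − (+0.6)·5] / 2725 = +0.004771
∂T/∂y = [80·(+0.6) − 95·(+0.4)] / 2725 = +0.003670
Steepest decrease is along −∇f = (-0.004771 E, -0.003670 N) → southwest.

SW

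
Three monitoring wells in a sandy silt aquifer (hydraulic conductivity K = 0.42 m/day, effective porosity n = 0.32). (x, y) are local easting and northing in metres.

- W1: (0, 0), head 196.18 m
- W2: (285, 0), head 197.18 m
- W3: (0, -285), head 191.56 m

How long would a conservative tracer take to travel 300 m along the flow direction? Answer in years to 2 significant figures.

∂h/∂x = (197.18 − 196.18) / (285 − 0) = +0.003509
∂h/∂y = (191.56 − 196.18) / (-285 − 0) = +0.01621
|∇h| = √(0.003509² + 0.01621²) = 0.01659
Seepage velocity v = K·i/n = 0.42 × 0.01659 / 0.32 = 0.02177 m/day.
t = 300 / 0.02177 = 1.378e+04 days = 37.7 years.

38 years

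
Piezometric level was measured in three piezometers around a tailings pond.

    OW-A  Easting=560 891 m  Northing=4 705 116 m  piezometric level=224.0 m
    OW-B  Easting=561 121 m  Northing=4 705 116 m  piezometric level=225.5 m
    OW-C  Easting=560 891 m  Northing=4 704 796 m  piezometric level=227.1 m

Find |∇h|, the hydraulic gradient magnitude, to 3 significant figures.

∂h/∂x = (225.5 − 224.0) / (561121 − 560891) = +0.006522
∂h/∂y = (227.1 − 224.0) / (4704796 − 4705116) = -0.009687
|∇h| = √(0.006522² + -0.009687²) = 0.01168

0.0117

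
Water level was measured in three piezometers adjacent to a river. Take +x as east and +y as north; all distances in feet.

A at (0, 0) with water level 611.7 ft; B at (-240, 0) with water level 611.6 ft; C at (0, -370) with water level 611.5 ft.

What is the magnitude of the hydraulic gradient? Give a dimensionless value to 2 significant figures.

∂h/∂x = (611.6 − 611.7) / (-240 − 0) = +0.0004167
∂h/∂y = (611.5 − 611.7) / (-370 − 0) = +0.0005405
|∇h| = √(0.0004167² + 0.0005405²) = 0.0006825

0.00068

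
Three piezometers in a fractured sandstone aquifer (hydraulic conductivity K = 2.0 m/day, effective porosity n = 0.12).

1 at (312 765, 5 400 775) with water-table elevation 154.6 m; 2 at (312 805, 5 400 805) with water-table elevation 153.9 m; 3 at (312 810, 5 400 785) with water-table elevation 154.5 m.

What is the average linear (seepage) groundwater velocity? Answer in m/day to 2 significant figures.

Differences from 1: to 2 (Δx, Δy, Δh) = (40, 30, -0.7); to 3 = (45, 10, -0.1).
Solve a·Δx + b·Δy = Δh: det = 40·10 − 45·30 = -950.
∂h/∂x = [(-0.7)·10 − (-0.1)·30] / -950 = +0.004211
∂h/∂y = [40·(-0.1) − 45·(-0.7)] / -950 = -0.02895
|∇h| = √(0.004211² + -0.02895²) = 0.02925
Seepage velocity v = K·i/n = 2.0 × 0.02925 / 0.12 = 0.4875 m/day.

0.49 m/day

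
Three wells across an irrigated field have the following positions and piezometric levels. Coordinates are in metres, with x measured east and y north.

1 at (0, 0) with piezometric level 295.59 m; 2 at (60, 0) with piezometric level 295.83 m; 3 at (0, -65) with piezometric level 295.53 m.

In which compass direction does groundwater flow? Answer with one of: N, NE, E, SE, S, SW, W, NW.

∂h/∂x = (295.83 − 295.59) / (60 − 0) = +0.004000
∂h/∂y = (295.53 − 295.59) / (-65 − 0) = +0.0009231
Flow = −∇h = (-0.004000 east, -0.0009231 north), which points west.

W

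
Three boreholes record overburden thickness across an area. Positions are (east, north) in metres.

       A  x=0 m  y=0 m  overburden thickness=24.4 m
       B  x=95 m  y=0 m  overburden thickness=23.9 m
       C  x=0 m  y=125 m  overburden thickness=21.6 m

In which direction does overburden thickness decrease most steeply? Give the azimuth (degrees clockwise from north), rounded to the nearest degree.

013°

∂d/∂x = (23.9 − 24.4) / (95 − 0) = -0.005263
∂d/∂y = (21.6 − 24.4) / (125 − 0) = -0.02240
Steepest decrease is along −∇f: components (+0.005263 E, +0.02240 N).
Azimuth = atan2(+0.005263, +0.02240) = 13.2° ≈ 013°.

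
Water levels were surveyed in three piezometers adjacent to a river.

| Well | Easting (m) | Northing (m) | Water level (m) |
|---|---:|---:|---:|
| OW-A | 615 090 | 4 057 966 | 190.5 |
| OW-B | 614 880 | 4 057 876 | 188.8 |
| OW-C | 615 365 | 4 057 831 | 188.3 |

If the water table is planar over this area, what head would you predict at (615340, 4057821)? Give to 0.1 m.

Taking OW-A as reference: OW-B−OW-A = (-210, -90, -1.7); OW-C−OW-A = (275, -135, -2.2).
Determinant of the coordinate differences = (-210)·(-135) − 275·(-90) = 53100.
∂h/∂x = [(-1.7)·(-135) − (-2.2)·(-90)] / 53100 = +0.0005932
∂h/∂y = [(-210)·(-2.2) − 275·(-1.7)] / 53100 = +0.01750
h(615340, 4057821) = 190.5 + (+0.0005932)·(250) + (+0.01750)·(-145) = 190.5 +0.148 -2.538 = 188.110 m.

188.1 m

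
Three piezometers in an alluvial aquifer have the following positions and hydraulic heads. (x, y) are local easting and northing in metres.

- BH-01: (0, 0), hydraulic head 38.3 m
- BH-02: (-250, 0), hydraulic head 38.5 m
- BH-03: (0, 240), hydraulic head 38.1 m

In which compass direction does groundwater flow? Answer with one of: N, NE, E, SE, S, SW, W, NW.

∂h/∂x = (38.5 − 38.3) / (-250 − 0) = -0.0008000
∂h/∂y = (38.1 − 38.3) / (240 − 0) = -0.0008333
Flow = −∇h = (+0.0008000 east, +0.0008333 north), which points northeast.

NE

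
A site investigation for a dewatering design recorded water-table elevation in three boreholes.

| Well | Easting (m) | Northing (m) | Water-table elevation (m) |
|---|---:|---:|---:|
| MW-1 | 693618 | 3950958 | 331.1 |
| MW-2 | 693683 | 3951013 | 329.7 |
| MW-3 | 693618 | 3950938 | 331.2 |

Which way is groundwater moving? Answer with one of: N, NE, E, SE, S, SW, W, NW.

With h = a·x + b·y + c and MW-1 as origin, the differences give:
  65·a + 55·b = -1.4
  0·a + (-20)·b = +0.1
Eliminate b (×(-20) and ×55, subtract): -1300·a = 22.50 → a = ∂h/∂x = -0.01731
Back-substitute: b = ∂h/∂y = -0.005000.
Flow = −∇h = (+0.01731 east, +0.005000 north), which points east.

E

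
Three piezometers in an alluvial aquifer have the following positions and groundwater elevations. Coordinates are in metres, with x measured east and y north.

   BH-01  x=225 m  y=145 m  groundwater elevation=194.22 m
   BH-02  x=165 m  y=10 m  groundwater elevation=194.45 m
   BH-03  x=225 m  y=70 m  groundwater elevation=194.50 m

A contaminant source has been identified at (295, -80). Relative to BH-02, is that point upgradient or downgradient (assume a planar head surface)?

Taking BH-01 as reference: BH-02−BH-01 = (-60, -135, +0.23); BH-03−BH-01 = (0, -75, +0.28).
Determinant of the coordinate differences = (-60)·(-75) − 0·(-135) = 4500.
∂h/∂x = [(+0.23)·(-75) − (+0.28)·(-135)] / 4500 = +0.004567
∂h/∂y = [(-60)·(+0.28) − 0·(+0.23)] / 4500 = -0.003733
Head at (295, -80) = 194.22 + (+0.004567)·(70) + (-0.003733)·(-225) = 195.38 m.
That is higher than the 194.45 m at BH-02, so the point is upgradient.

upgradient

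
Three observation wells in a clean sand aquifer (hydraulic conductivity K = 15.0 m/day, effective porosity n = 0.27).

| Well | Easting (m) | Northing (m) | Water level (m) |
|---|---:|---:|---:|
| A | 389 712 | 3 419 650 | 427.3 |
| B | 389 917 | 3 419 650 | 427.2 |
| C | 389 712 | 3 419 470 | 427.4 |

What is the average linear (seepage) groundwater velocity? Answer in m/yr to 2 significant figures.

∂h/∂x = (427.2 − 427.3) / (389917 − 389712) = -0.0004878
∂h/∂y = (427.4 − 427.3) / (3419470 − 3419650) = -0.0005556
|∇h| = √(-0.0004878² + -0.0005556²) = 0.0007394
Seepage velocity v = K·i/n = 15.0 × 0.0007394 / 0.27 = 0.04108 m/day = 15 m/yr.

15 m/yr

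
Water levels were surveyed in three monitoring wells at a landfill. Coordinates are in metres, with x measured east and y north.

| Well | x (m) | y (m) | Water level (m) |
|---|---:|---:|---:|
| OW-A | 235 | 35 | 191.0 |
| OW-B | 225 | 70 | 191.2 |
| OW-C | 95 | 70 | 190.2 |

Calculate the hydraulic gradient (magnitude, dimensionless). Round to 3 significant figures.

Differences from OW-A: to OW-B (Δx, Δy, Δh) = (-10, 35, +0.2); to OW-C = (-140, 35, -0.8).
Solve a·Δx + b·Δy = Δh: det = (-10)·35 − (-140)·35 = 4550.
∂h/∂x = [(+0.2)·35 − (-0.8)·35] / 4550 = +0.007692
∂h/∂y = [(-10)·(-0.8) − (-140)·(+0.2)] / 4550 = +0.007912
|∇h| = √(0.007692² + 0.007912²) = 0.01103

0.0110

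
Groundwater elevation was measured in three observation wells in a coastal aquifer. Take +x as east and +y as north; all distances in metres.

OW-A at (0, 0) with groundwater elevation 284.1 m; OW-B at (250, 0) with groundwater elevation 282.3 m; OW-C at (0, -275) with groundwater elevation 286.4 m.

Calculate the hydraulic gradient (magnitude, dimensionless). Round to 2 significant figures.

∂h/∂x = (282.3 − 284.1) / (250 − 0) = -0.007200
∂h/∂y = (286.4 − 284.1) / (-275 − 0) = -0.008364
|∇h| = √(-0.007200² + -0.008364²) = 0.01104

0.011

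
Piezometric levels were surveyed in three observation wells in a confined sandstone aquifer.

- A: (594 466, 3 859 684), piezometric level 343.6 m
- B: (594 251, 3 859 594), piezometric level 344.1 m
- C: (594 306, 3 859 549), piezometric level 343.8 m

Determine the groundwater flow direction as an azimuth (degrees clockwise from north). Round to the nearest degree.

127°

Taking A as reference: B−A = (-215, -90, +0.5); C−A = (-160, -135, +0.2).
Solve a·Δx + b·Δy = Δh: det = (-215)·(-135) − (-160)·(-90) = 14625.
∂h/∂x = [(+0.5)·(-135) − (+0.2)·(-90)] / 14625 = -0.003385
∂h/∂y = [(-215)·(+0.2) − (-160)·(+0.5)] / 14625 = +0.002530
Flow direction (−∇h) has components (+0.003385 E, -0.002530 N).
Azimuth = atan2(E, N) = atan2(+0.003385, -0.002530) = 126.8° ≈ 127°.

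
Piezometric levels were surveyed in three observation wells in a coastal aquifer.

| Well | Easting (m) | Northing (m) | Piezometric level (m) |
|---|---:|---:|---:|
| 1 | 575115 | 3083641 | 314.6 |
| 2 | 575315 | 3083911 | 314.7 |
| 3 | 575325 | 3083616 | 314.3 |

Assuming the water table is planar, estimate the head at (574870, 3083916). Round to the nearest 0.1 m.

315.3 m

Differences from 1: to 2 (Δx, Δy, Δh) = (200, 270, +0.1); to 3 = (210, -25, -0.3).
Solve a·Δx + b·Δy = Δh: det = 200·(-25) − 210·270 = -61700.
∂h/∂x = [(+0.1)·(-25) − (-0.3)·270] / -61700 = -0.001272
∂h/∂y = [200·(-0.3) − 210·(+0.1)] / -61700 = +0.001313
h(574870, 3083916) = 314.6 + (-0.001272)·(-245) + (+0.001313)·(275) = 314.6 +0.312 +0.361 = 315.273 m.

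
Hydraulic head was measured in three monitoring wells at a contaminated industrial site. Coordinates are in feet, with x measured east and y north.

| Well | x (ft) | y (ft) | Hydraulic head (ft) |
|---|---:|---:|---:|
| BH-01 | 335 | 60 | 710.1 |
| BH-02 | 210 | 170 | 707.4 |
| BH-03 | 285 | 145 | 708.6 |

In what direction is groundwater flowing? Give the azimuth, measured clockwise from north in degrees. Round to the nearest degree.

309°

With h = a·x + b·y + c and BH-01 as origin, the differences give:
  (-125)·a + 110·b = -2.7
  (-50)·a + 85·b = -1.5
Eliminate b (×85 and ×110, subtract): -5125·a = -64.50 → a = ∂h/∂x = +0.01259
Back-substitute: b = ∂h/∂y = -0.01024.
Flow direction (−∇h) has components (-0.01259 E, +0.01024 N).
Azimuth = atan2(E, N) = atan2(-0.01259, +0.01024) = 309.1° ≈ 309°.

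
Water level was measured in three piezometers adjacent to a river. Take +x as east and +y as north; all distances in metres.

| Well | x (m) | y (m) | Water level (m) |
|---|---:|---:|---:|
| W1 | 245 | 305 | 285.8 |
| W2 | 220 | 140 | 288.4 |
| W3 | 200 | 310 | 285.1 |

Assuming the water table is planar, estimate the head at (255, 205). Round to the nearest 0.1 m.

287.7 m

Taking W1 as reference: W2−W1 = (-25, -165, +2.6); W3−W1 = (-45, 5, -0.7).
Solve a·Δx + b·Δy = Δh: det = (-25)·5 − (-45)·(-165) = -7550.
∂h/∂x = [(+2.6)·5 − (-0.7)·(-165)] / -7550 = +0.01358
∂h/∂y = [(-25)·(-0.7) − (-45)·(+2.6)] / -7550 = -0.01781
h(255, 205) = 285.8 + (+0.01358)·(10) + (-0.01781)·(-100) = 285.8 +0.136 +1.781 = 287.717 m.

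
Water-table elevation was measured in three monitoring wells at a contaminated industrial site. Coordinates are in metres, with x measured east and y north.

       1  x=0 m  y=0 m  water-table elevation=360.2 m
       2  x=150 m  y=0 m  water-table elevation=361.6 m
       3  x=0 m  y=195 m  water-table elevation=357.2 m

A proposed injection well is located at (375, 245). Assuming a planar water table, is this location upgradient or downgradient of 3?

∂h/∂x = (361.6 − 360.2) / (150 − 0) = +0.009333
∂h/∂y = (357.2 − 360.2) / (195 − 0) = -0.01538
Head at (375, 245) = 360.2 + (+0.009333)·(375) + (-0.01538)·(245) = 359.93 m.
That is higher than the 357.2 m at 3, so the point is upgradient.

upgradient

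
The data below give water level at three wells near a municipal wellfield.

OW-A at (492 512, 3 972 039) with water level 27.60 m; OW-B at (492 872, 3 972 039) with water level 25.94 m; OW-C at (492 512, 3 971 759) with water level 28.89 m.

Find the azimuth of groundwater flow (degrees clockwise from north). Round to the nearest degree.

∂h/∂x = (25.94 − 27.60) / (492872 − 492512) = -0.004611
∂h/∂y = (28.89 − 27.60) / (3971759 − 3972039) = -0.004607
Flow direction (−∇h) has components (+0.004611 E, +0.004607 N).
Azimuth = atan2(E, N) = atan2(+0.004611, +0.004607) = 45.0° ≈ 045°.

045°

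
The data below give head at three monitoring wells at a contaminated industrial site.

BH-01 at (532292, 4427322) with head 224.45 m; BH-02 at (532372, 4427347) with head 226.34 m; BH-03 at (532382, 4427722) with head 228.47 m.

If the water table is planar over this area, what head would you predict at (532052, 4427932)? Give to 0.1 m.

Taking BH-01 as reference: BH-02−BH-01 = (80, 25, +1.89); BH-03−BH-01 = (90, 400, +4.02).
Determinant of the coordinate differences = 80·400 − 90·25 = 29750.
∂h/∂x = [(+1.89)·400 − (+4.02)·25] / 29750 = +0.02203
∂h/∂y = [80·(+4.02) − 90·(+1.89)] / 29750 = +0.005092
h(532052, 4427932) = 224.45 + (+0.02203)·(-240) + (+0.005092)·(610) = 224.45 -5.288 +3.106 = 222.268 m.

222.3 m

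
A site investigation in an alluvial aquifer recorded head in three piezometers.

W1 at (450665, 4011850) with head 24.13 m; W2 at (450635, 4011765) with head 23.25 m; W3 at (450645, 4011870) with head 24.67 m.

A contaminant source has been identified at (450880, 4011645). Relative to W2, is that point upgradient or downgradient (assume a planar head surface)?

Three-point gradient (reference W1): Δ to W2 = (-30, -85, -0.88), Δ to W3 = (-20, 20, +0.54).
∂h/∂x = -0.01230, ∂h/∂y = +0.01470 (det = -2300).
Head at (450880, 4011645) = 24.13 + (-0.01230)·(215) + (+0.01470)·(-205) = 18.47 m.
That is lower than the 23.25 m at W2, so the point is downgradient.

downgradient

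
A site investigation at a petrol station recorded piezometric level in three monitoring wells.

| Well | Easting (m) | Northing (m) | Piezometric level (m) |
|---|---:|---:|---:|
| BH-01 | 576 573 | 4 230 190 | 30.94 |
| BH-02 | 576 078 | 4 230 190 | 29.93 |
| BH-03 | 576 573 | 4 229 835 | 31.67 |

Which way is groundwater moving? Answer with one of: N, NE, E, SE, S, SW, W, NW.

NW

∂h/∂x = (29.93 − 30.94) / (576078 − 576573) = +0.002040
∂h/∂y = (31.67 − 30.94) / (4229835 − 4230190) = -0.002056
Flow = −∇h = (-0.002040 east, +0.002056 north), which points northwest.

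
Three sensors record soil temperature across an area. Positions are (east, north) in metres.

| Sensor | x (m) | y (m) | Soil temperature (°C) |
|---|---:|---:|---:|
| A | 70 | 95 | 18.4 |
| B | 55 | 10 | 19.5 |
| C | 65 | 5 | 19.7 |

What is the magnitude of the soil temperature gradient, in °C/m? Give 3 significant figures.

0.0196 °C/m

With T = a·x + b·y + c and A as origin, the differences give:
  (-15)·a + (-85)·b = +1.1
  (-5)·a + (-90)·b = +1.3
Eliminate b (×(-90) and ×(-85), subtract): 925·a = 11.50 → a = ∂T/∂x = +0.01243
Back-substitute: b = ∂T/∂y = -0.01514.
|∇f| = √(0.01243² + -0.01514²) = 0.01959 °C/m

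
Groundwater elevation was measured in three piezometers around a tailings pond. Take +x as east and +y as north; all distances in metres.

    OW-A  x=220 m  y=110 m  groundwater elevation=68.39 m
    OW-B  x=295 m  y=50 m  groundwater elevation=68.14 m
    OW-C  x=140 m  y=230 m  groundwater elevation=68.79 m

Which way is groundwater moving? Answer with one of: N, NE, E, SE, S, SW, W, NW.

SE

Three-point gradient (reference OW-A): Δ to OW-B = (75, -60, -0.25), Δ to OW-C = (-80, 120, +0.40).
∂h/∂x = -0.001429, ∂h/∂y = +0.002381 (det = 4200).
Flow = −∇h = (+0.001429 east, -0.002381 north), which points southeast.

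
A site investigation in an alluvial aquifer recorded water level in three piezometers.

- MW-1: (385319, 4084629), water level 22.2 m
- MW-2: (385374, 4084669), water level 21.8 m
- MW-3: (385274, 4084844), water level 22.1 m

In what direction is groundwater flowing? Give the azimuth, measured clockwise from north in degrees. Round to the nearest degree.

074°

Differences from MW-1: to MW-2 (Δx, Δy, Δh) = (55, 40, -0.4); to MW-3 = (-45, 215, -0.1).
Solve a·Δx + b·Δy = Δh: det = 55·215 − (-45)·40 = 13625.
∂h/∂x = [(-0.4)·215 − (-0.1)·40] / 13625 = -0.006018
∂h/∂y = [55·(-0.1) − (-45)·(-0.4)] / 13625 = -0.001725
Flow direction (−∇h) has components (+0.006018 E, +0.001725 N).
Azimuth = atan2(E, N) = atan2(+0.006018, +0.001725) = 74.0° ≈ 074°.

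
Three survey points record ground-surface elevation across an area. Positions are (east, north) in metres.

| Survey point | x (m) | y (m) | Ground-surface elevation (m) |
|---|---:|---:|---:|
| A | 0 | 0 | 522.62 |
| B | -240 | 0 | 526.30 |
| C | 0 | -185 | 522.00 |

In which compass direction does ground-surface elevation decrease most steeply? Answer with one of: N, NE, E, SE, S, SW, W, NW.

∂z/∂x = (526.30 − 522.62) / (-240 − 0) = -0.01533
∂z/∂y = (522.00 − 522.62) / (-185 − 0) = +0.003351
Steepest decrease is along −∇f = (+0.01533 E, -0.003351 N) → east.

E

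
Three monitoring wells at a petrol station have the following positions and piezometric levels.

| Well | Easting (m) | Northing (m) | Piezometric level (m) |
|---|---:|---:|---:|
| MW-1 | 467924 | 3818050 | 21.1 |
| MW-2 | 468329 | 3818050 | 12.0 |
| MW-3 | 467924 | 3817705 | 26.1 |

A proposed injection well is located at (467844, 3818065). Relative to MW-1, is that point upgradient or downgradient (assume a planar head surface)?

upgradient

∂h/∂x = (12.0 − 21.1) / (468329 − 467924) = -0.02247
∂h/∂y = (26.1 − 21.1) / (3817705 − 3818050) = -0.01449
Head at (467844, 3818065) = 21.1 + (-0.02247)·(-80) + (-0.01449)·(15) = 22.68 m.
That is higher than the 21.1 m at MW-1, so the point is upgradient.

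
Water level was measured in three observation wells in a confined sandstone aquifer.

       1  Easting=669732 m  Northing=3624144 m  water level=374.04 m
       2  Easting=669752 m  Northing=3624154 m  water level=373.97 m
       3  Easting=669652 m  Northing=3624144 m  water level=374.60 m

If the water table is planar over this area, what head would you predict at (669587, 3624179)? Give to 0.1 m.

375.3 m

Differences from 1: to 2 (Δx, Δy, Δh) = (20, 10, -0.07); to 3 = (-80, 0, +0.56).
Solve a·Δx + b·Δy = Δh: det = 20·0 − (-80)·10 = 800.
∂h/∂x = [(-0.07)·0 − (+0.56)·10] / 800 = -0.007000
∂h/∂y = [20·(+0.56) − (-80)·(-0.07)] / 800 = +0.007000
h(669587, 3624179) = 374.04 + (-0.007000)·(-145) + (+0.007000)·(35) = 374.04 +1.015 +0.245 = 375.300 m.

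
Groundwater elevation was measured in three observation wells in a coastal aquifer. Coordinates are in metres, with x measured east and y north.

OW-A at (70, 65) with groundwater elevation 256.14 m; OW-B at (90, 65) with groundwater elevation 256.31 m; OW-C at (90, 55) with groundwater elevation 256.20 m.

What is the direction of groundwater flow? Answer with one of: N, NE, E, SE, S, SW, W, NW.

With h = a·x + b·y + c and OW-A as origin, the differences give:
  20·a + 0·b = +0.17
  20·a + (-10)·b = +0.06
Eliminate b (×(-10) and ×0, subtract): -200·a = -1.700 → a = ∂h/∂x = +0.008500
Back-substitute: b = ∂h/∂y = +0.01100.
Flow = −∇h = (-0.008500 east, -0.01100 north), which points southwest.

SW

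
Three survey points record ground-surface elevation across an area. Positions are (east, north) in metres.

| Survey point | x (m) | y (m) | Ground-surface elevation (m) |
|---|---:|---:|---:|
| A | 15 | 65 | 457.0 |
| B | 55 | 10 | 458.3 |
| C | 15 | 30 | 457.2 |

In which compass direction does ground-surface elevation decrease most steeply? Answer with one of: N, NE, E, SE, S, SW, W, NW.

Differences from A: to B (Δx, Δy, Δh) = (40, -55, +1.3); to C = (0, -35, +0.2).
Solve a·Δx + b·Δy = Δz: det = 40·(-35) − 0·(-55) = -1400.
∂z/∂x = [(+1.3)·(-35) − (+0.2)·(-55)] / -1400 = +0.02464
∂z/∂y = [40·(+0.2) − 0·(+1.3)] / -1400 = -0.005714
Steepest decrease is along −∇f = (-0.02464 E, +0.005714 N) → west.

W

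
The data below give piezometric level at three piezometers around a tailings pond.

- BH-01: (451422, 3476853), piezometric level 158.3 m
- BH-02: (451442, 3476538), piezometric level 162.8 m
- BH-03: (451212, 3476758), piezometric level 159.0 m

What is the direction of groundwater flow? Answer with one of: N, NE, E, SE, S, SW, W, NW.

With h = a·x + b·y + c and BH-01 as origin, the differences give:
  20·a + (-315)·b = +4.5
  (-210)·a + (-95)·b = +0.7
Eliminate b (×(-95) and ×(-315), subtract): -68050·a = -207.00 → a = ∂h/∂x = +0.003042
Back-substitute: b = ∂h/∂y = -0.01409.
Flow = −∇h = (-0.003042 east, +0.01409 north), which points north.

N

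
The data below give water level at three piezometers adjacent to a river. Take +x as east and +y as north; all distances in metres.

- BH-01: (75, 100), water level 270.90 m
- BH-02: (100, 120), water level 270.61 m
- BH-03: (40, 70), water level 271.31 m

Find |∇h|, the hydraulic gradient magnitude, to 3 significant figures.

Differences from BH-01: to BH-02 (Δx, Δy, Δh) = (25, 20, -0.29); to BH-03 = (-35, -30, +0.41).
Solve a·Δx + b·Δy = Δh: det = 25·(-30) − (-35)·20 = -50.
∂h/∂x = [(-0.29)·(-30) − (+0.41)·20] / -50 = -0.010000
∂h/∂y = [25·(+0.41) − (-35)·(-0.29)] / -50 = -0.002000
|∇h| = √(-0.010000² + -0.002000²) = 0.0102

0.0102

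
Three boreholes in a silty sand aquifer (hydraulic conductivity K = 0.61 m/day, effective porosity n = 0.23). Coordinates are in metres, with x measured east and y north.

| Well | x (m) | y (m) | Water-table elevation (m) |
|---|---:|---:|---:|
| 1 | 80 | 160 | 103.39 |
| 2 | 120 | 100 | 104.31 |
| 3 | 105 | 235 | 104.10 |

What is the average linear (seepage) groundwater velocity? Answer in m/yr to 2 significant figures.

Taking 1 as reference: 2−1 = (40, -60, +0.92); 3−1 = (25, 75, +0.71).
Determinant of the coordinate differences = 40·75 − 25·(-60) = 4500.
∂h/∂x = [(+0.92)·75 − (+0.71)·(-60)] / 4500 = +0.02480
∂h/∂y = [40·(+0.71) − 25·(+0.92)] / 4500 = +0.001200
|∇h| = √(0.02480² + 0.001200²) = 0.02483
Seepage velocity v = K·i/n = 0.61 × 0.02483 / 0.23 = 0.06585 m/day = 24.05 m/yr.

24 m/yr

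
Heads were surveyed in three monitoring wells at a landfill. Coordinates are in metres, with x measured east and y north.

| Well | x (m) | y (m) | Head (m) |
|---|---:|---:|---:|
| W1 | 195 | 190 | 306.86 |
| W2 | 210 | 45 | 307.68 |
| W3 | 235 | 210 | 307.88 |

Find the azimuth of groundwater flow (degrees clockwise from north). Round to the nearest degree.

Taking W1 as reference: W2−W1 = (15, -145, +0.82); W3−W1 = (40, 20, +1.02).
Solve a·Δx + b·Δy = Δh: det = 15·20 − 40·(-145) = 6100.
∂h/∂x = [(+0.82)·20 − (+1.02)·(-145)] / 6100 = +0.02693
∂h/∂y = [15·(+1.02) − 40·(+0.82)] / 6100 = -0.002869
Flow direction (−∇h) has components (-0.02693 E, +0.002869 N).
Azimuth = atan2(E, N) = atan2(-0.02693, +0.002869) = 276.1° ≈ 276°.

276°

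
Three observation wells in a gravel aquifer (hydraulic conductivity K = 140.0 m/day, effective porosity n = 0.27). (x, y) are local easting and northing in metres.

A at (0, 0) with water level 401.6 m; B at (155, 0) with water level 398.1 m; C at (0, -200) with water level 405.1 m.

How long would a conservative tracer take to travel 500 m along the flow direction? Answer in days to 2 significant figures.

34 days

∂h/∂x = (398.1 − 401.6) / (155 − 0) = -0.02258
∂h/∂y = (405.1 − 401.6) / (-200 − 0) = -0.01750
|∇h| = √(-0.02258² + -0.01750²) = 0.02857
Seepage velocity v = K·i/n = 140.0 × 0.02857 / 0.27 = 14.81 m/day.
t = 500 / 14.81 = 33.76 days.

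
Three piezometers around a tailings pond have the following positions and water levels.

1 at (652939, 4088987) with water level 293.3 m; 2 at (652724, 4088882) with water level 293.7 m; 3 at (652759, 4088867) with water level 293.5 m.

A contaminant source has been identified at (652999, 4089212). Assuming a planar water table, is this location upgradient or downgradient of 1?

upgradient

With h = a·x + b·y + c and 1 as origin, the differences give:
  (-215)·a + (-105)·b = +0.4
  (-180)·a + (-120)·b = +0.2
Eliminate b (×(-120) and ×(-105), subtract): 6900·a = -27.00 → a = ∂h/∂x = -0.003913
Back-substitute: b = ∂h/∂y = +0.004203.
Head at (652999, 4089212) = 293.3 + (-0.003913)·(60) + (+0.004203)·(225) = 294.01 m.
That is higher than the 293.3 m at 1, so the point is upgradient.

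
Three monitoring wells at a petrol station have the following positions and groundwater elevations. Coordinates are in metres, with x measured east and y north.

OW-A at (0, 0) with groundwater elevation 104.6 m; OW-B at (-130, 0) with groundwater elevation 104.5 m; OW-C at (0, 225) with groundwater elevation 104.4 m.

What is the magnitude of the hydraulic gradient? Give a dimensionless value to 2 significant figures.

0.0012

∂h/∂x = (104.5 − 104.6) / (-130 − 0) = +0.0007692
∂h/∂y = (104.4 − 104.6) / (225 − 0) = -0.0008889
|∇h| = √(0.0007692² + -0.0008889²) = 0.001176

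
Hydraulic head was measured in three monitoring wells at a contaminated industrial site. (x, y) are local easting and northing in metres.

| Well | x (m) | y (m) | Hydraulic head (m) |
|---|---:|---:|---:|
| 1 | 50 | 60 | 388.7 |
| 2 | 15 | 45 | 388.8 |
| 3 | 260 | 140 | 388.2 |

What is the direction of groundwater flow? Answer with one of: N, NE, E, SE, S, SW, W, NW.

N

Three-point gradient (reference 1): Δ to 2 = (-35, -15, +0.1), Δ to 3 = (210, 80, -0.5).
∂h/∂x = +0.001429, ∂h/∂y = -0.01000 (det = 350).
Flow = −∇h = (-0.001429 east, +0.01000 north), which points north.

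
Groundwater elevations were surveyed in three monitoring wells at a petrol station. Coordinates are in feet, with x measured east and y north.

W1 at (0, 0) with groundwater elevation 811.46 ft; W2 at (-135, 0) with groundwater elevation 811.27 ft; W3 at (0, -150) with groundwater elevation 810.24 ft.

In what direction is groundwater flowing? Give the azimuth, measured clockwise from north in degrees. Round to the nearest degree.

∂h/∂x = (811.27 − 811.46) / (-135 − 0) = +0.001407
∂h/∂y = (810.24 − 811.46) / (-150 − 0) = +0.008133
Flow direction (−∇h) has components (-0.001407 E, -0.008133 N).
Azimuth = atan2(E, N) = atan2(-0.001407, -0.008133) = 189.8° ≈ 190°.

190°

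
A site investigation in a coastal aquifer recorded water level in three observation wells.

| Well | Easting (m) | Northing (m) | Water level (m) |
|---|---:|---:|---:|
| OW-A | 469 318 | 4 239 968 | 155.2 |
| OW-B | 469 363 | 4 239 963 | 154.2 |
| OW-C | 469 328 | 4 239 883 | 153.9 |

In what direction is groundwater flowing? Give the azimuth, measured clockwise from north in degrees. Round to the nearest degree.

With h = a·x + b·y + c and OW-A as origin, the differences give:
  45·a + (-5)·b = -1.0
  10·a + (-85)·b = -1.3
Eliminate b (×(-85) and ×(-5), subtract): -3775·a = 78.50 → a = ∂h/∂x = -0.02079
Back-substitute: b = ∂h/∂y = +0.01285.
Flow direction (−∇h) has components (+0.02079 E, -0.01285 N).
Azimuth = atan2(E, N) = atan2(+0.02079, -0.01285) = 121.7° ≈ 122°.

122°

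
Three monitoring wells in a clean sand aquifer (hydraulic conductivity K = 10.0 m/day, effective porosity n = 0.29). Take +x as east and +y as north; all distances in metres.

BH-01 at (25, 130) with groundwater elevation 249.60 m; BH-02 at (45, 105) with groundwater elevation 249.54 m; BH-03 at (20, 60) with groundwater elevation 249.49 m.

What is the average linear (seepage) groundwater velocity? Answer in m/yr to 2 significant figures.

24 m/yr

With h = a·x + b·y + c and BH-01 as origin, the differences give:
  20·a + (-25)·b = -0.06
  (-5)·a + (-70)·b = -0.11
Eliminate b (×(-70) and ×(-25), subtract): -1525·a = 1.450 → a = ∂h/∂x = -0.0009508
Back-substitute: b = ∂h/∂y = +0.001639.
|∇h| = √(-0.0009508² + 0.001639²) = 0.001895
Seepage velocity v = K·i/n = 10.0 × 0.001895 / 0.29 = 0.06534 m/day = 23.87 m/yr.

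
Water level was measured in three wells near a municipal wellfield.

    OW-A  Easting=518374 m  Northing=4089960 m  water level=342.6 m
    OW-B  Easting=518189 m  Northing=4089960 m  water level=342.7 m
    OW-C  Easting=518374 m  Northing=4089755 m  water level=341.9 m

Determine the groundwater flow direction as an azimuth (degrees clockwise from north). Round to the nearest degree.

171°

∂h/∂x = (342.7 − 342.6) / (518189 − 518374) = -0.0005405
∂h/∂y = (341.9 − 342.6) / (4089755 − 4089960) = +0.003415
Flow direction (−∇h) has components (+0.0005405 E, -0.003415 N).
Azimuth = atan2(E, N) = atan2(+0.0005405, -0.003415) = 171.0° ≈ 171°.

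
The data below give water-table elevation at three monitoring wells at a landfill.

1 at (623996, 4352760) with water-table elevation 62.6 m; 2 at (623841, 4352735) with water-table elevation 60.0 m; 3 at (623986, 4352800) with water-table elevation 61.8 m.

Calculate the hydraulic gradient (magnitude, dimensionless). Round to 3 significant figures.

0.0245

Differences from 1: to 2 (Δx, Δy, Δh) = (-155, -25, -2.6); to 3 = (-10, 40, -0.8).
Determinant of the coordinate differences = (-155)·40 − (-10)·(-25) = -6450.
∂h/∂x = [(-2.6)·40 − (-0.8)·(-25)] / -6450 = +0.01922
∂h/∂y = [(-155)·(-0.8) − (-10)·(-2.6)] / -6450 = -0.01519
|∇h| = √(0.01922² + -0.01519²) = 0.0245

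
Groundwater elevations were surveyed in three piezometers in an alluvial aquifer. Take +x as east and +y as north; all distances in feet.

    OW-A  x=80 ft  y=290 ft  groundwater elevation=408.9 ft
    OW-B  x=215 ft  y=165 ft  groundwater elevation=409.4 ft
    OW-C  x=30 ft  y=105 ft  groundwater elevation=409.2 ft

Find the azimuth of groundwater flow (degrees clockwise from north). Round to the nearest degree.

With h = a·x + b·y + c and OW-A as origin, the differences give:
  135·a + (-125)·b = +0.5
  (-50)·a + (-185)·b = +0.3
Eliminate b (×(-185) and ×(-125), subtract): -31225·a = -55.00 → a = ∂h/∂x = +0.001761
Back-substitute: b = ∂h/∂y = -0.002098.
Flow direction (−∇h) has components (-0.001761 E, +0.002098 N).
Azimuth = atan2(E, N) = atan2(-0.001761, +0.002098) = 320.0° ≈ 320°.

320°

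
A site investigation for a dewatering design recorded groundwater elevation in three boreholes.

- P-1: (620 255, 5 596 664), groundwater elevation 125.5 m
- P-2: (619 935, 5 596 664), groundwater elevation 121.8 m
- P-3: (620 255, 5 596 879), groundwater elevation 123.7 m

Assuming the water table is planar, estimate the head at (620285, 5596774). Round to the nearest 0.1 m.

124.9 m

∂h/∂x = (121.8 − 125.5) / (619935 − 620255) = +0.01156
∂h/∂y = (123.7 − 125.5) / (5596879 − 5596664) = -0.008372
h(620285, 5596774) = 125.5 + (+0.01156)·(30) + (-0.008372)·(110) = 125.5 +0.347 -0.921 = 124.926 m.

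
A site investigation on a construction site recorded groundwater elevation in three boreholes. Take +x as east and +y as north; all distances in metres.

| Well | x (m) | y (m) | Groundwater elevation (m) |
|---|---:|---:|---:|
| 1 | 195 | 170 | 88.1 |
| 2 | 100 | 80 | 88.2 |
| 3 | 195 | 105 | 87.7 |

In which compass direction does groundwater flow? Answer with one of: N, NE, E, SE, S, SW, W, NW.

SE

Three-point gradient (reference 1): Δ to 2 = (-95, -90, +0.1), Δ to 3 = (0, -65, -0.4).
∂h/∂x = -0.006883, ∂h/∂y = +0.006154 (det = 6175).
Flow = −∇h = (+0.006883 east, -0.006154 north), which points southeast.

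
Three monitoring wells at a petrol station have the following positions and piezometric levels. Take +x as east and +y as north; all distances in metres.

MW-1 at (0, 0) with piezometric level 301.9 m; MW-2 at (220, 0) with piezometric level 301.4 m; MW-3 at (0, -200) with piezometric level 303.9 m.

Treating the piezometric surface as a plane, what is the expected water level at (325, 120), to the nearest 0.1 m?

∂h/∂x = (301.4 − 301.9) / (220 − 0) = -0.002273
∂h/∂y = (303.9 − 301.9) / (-200 − 0) = -0.01000
h(325, 120) = 301.9 + (-0.002273)·(325) + (-0.01000)·(120) = 301.9 -0.739 -1.200 = 299.961 m.

300.0 m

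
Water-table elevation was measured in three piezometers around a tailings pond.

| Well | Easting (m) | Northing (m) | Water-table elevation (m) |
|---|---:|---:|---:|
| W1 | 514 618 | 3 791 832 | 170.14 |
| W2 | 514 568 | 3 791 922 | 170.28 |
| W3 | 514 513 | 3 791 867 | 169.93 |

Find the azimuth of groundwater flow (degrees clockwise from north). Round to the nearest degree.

Differences from W1: to W2 (Δx, Δy, Δh) = (-50, 90, +0.14); to W3 = (-105, 35, -0.21).
Determinant of the coordinate differences = (-50)·35 − (-105)·90 = 7700.
∂h/∂x = [(+0.14)·35 − (-0.21)·90] / 7700 = +0.003091
∂h/∂y = [(-50)·(-0.21) − (-105)·(+0.14)] / 7700 = +0.003273
Flow direction (−∇h) has components (-0.003091 E, -0.003273 N).
Azimuth = atan2(E, N) = atan2(-0.003091, -0.003273) = 223.4° ≈ 223°.

223°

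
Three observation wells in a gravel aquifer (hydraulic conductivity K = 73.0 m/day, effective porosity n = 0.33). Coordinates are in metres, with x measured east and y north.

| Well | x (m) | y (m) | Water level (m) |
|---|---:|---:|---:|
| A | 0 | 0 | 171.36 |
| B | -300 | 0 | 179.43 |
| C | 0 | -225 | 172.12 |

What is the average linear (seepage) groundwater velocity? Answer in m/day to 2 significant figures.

∂h/∂x = (179.43 − 171.36) / (-300 − 0) = -0.02690
∂h/∂y = (172.12 − 171.36) / (-225 − 0) = -0.003378
|∇h| = √(-0.02690² + -0.003378²) = 0.02711
Seepage velocity v = K·i/n = 73.0 × 0.02711 / 0.33 = 5.997 m/day.

6.0 m/day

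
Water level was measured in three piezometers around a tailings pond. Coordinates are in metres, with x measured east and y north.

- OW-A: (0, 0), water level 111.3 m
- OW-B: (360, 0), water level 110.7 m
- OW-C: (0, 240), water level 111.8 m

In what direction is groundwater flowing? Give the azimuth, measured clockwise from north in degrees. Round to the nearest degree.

141°

∂h/∂x = (110.7 − 111.3) / (360 − 0) = -0.001667
∂h/∂y = (111.8 − 111.3) / (240 − 0) = +0.002083
Flow direction (−∇h) has components (+0.001667 E, -0.002083 N).
Azimuth = atan2(E, N) = atan2(+0.001667, -0.002083) = 141.3° ≈ 141°.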